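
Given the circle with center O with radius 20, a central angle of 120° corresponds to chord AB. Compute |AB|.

Chord length = 2r sin(θ/2)
= 2 × 20 × sin(120°/2)
= 2 × 20 × sin(60°)
= 20*sqrt(3)

20*sqrt(3)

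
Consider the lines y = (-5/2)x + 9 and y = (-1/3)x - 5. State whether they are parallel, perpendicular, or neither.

Slope of line 1: m1 = -5/2
Slope of line 2: m2 = -1/3
m1 != m2 (-5/2 != -1/3), so not parallel.
m1 * m2 = (-5/2) * (-1/3) = 5/6 != -1, so not perpendicular.
The lines are neither parallel nor perpendicular.

Neither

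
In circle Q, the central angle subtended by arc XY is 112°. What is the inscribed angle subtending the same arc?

By the inscribed angle theorem, the inscribed angle is half the central angle.
Inscribed angle = 112° / 2 = 56°

56°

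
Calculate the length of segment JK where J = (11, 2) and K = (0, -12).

The horizontal distance is |0 - 11| = 11 and the vertical distance is |-12 - 2| = 14.
By the Pythagorean theorem, d = sqrt(11^2 + 14^2) = sqrt(317).

sqrt(317)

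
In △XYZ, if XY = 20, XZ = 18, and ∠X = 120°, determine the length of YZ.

When two sides and the included angle are known, the law of cosines gives the third side.
c^2 = a^2 + b^2 - 2ab cos(C) generalizes the Pythagorean theorem to non-right triangles.
Here: YZ^2 = 400 + 324 - 720*(-1/2) = 1084
YZ = 2*sqrt(271)

2*sqrt(271)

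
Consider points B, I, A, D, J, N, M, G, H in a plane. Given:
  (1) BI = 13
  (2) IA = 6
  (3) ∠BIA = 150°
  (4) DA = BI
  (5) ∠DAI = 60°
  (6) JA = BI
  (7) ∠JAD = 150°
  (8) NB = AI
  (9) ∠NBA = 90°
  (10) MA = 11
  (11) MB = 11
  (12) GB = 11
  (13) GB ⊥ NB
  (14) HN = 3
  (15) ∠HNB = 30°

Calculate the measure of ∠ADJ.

From the given relations: DA = BI = 13; JA = BI = 13.
Step 1: By the law of cosines on triangle DAJ: DJ² = 13² + 13² − 2·13·13·cos(150°) = 630.72, so DJ ≈ 25.11.
Step 2: By the inverse law of cosines on triangle ADJ: cos(∠ADJ) = (13² + 25.11² − 13²) / (2·13·25.11) = 630.72/652.97 = 0.9659, so ∠ADJ = 15°.

Therefore, the measure of angle ∠ADJ = 15°.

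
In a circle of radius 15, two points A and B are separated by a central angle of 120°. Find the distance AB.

Chord length = 2r sin(θ/2)
= 2 × 15 × sin(120°/2)
= 2 × 15 × sin(60°)
= 15*sqrt(3)

15*sqrt(3)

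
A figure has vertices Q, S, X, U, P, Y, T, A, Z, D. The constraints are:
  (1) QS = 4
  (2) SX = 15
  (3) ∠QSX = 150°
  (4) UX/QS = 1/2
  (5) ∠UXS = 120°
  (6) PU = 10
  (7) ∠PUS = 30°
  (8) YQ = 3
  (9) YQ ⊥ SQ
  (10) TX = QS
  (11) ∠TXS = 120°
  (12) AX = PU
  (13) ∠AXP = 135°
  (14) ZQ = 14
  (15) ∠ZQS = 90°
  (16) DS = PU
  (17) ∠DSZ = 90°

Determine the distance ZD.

From the given relations: DS = PU = 10.
Step 1: By the law of cosines on triangle ZQS: ZS² = 14² + 4² − 2·14·4·cos(90°) = 212, so ZS = 2·√53.
Step 2: By the law of cosines on triangle ZSD: ZD² = (2·√53)² + 10² − 2·2·√53·10·cos(90°) = 312, so ZD = 2·√78.

Therefore, the length of ZD = 2·√78.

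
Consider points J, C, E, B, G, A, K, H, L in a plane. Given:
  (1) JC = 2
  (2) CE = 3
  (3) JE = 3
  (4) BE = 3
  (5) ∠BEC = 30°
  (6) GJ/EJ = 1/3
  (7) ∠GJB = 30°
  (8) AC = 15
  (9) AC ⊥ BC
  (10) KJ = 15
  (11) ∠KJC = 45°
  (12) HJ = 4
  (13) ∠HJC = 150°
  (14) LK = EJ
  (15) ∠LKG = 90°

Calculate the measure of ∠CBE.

Step 1: By the law of cosines on triangle BEC: BC² = 3² + 3² − 2·3·3·cos(30°) = 2.41, so BC ≈ 1.55.
Step 2: By the inverse law of cosines on triangle CBE: cos(∠CBE) = (1.55² + 3² − 3²) / (2·1.55·3) = 2.41/9.32 = 0.2588, so ∠CBE = 75°.

Therefore, the measure of angle ∠CBE = 75°.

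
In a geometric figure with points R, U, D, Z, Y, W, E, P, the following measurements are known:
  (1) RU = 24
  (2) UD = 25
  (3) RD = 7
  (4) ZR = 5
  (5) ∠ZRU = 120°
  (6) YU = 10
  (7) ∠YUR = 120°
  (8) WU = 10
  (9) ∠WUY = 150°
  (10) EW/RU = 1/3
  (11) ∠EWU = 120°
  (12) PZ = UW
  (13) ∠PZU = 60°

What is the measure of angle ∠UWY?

Step 1: By the law of cosines on triangle WUY: WY² = 10² + 10² − 2·10·10·cos(150°) = 373.21, so WY ≈ 19.32.
Step 2: By the inverse law of cosines on triangle UWY: cos(∠UWY) = (10² + 19.32² − 10²) / (2·10·19.32) = 373.21/386.37 = 0.9659, so ∠UWY = 15°.

Therefore, the measure of angle ∠UWY = 15°.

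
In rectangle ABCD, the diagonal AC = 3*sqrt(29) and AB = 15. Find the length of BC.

Using the Pythagorean theorem: d^2 = a^2 + b^2
b^2 = d^2 - a^2
b^2 = 261 - 225
b^2 = 36
b = sqrt(36) = 6

6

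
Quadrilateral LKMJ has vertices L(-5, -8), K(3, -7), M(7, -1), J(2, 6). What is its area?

The Shoelace formula works by pairing each vertex with the next (cycling back to the first).
For each pair, compute x_i*y_(i+1) - x_(i+1)*y_i:
  (-5*-7 - 3*-8) = 59
  (3*-1 - 7*-7) = 46
  (7*6 - 2*-1) = 44
  (2*-8 - -5*6) = 14
Taking half the absolute value of the total: Area = (1/2)(163) = 163/2.

163/2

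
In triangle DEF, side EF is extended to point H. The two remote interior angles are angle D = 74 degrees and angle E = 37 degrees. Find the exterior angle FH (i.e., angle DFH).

Exterior angle = 74 + 37 = 111 degrees (exterior angle theorem).

111 degrees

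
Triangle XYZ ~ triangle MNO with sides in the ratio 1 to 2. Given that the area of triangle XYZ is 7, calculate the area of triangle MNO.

The ratio of areas of similar triangles = (side ratio)^2.
Side ratio = 1:2, so area ratio = 1:4.
Area of MNO / Area of XYZ = 4/1
Area of MNO = 7 * 4/1 = 28

28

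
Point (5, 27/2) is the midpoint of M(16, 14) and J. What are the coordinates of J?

Using the midpoint formula: M = ((x1 + x2)/2, (y1 + y2)/2)
We know M = (5, 27/2) and M = (16, 14)
For x: 5 = (16 + x2)/2, so x2 = 2*5 - 16 = -6
For y: 27/2 = (14 + y2)/2, so y2 = 2*27/2 - 14 = 13
J = (-6, 13)

(-6, 13)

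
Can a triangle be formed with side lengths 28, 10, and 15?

The longest side is 28. The other two sides sum to 10 + 15 = 25.
Since 25 ≤ 28, the two shorter sides cannot reach around to close the triangle.

No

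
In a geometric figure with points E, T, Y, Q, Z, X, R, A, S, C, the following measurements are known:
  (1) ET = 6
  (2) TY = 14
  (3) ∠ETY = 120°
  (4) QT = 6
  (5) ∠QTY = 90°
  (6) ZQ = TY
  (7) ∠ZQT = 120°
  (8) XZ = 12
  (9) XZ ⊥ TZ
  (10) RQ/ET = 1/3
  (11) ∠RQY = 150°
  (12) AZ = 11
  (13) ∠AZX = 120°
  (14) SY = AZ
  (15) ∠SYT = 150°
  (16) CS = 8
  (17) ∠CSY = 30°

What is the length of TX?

From the given relations: ZQ = TY = 14.
Step 1: By the law of cosines on triangle ZQT: ZT² = 14² + 6² − 2·14·6·cos(120°) = 316, so ZT = 2·√79.
Step 2: By the law of cosines on triangle TZX: TX² = (2·√79)² + 12² − 2·2·√79·12·cos(90°) = 460, so TX = 2·√115.

Therefore, the length of TX = 2·√115.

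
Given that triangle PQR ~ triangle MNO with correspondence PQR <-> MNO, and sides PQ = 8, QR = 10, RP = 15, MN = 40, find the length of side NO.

Since the triangles are similar, the ratio of corresponding sides is constant.
Scale factor k = MN / PQ = 40 / 8 = 5
NO = k * QR = 5 * 10 = 50

50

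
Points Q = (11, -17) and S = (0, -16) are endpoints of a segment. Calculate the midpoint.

The midpoint is the average of the coordinates:
x: (11 + 0)/2 = 11/2
y: (-17 + -16)/2 = -33/2
Midpoint = (11/2, -33/2)

(11/2, -33/2)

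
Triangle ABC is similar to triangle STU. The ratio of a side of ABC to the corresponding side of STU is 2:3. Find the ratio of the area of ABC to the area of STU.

Area scales with the square of linear dimensions. If every length is multiplied by 2/3, then the area is multiplied by (2/3)^2 = 4/9.
The area ratio is 4:9.

4:9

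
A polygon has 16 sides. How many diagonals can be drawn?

Total line segments between 16 vertices = C(16,2) = 120.
Subtract the 16 sides: 120 - 16 = 104 diagonals.

104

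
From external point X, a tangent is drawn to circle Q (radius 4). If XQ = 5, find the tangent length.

The tangent, radius, and line from the external point to the center form a right triangle.
The right angle is where the tangent meets the radius.
By the Pythagorean theorem: tangent² + 4² = 5²
tangent² = 25 - 16 = 9
tangent = 3

3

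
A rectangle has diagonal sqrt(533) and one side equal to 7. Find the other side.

b = sqrt(d^2 - a^2) = sqrt(533 - 49) = sqrt(484) = 22

22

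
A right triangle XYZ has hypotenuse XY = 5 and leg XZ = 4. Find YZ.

By the Pythagorean theorem: YZ^2 = XY^2 - XZ^2
YZ^2 = 5^2 - 4^2 = 25 - 16 = 9
YZ = sqrt(9) = 3

3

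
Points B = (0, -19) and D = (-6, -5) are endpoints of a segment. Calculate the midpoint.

The midpoint is the point halfway along the segment.
Move half the horizontal distance: 0 + (-6 - 0)/2 = 0 + -6/2 = -3
Move half the vertical distance: -19 + (-5 - -19)/2 = -19 + 14/2 = -12
Midpoint = (-3, -12)

(-3, -12)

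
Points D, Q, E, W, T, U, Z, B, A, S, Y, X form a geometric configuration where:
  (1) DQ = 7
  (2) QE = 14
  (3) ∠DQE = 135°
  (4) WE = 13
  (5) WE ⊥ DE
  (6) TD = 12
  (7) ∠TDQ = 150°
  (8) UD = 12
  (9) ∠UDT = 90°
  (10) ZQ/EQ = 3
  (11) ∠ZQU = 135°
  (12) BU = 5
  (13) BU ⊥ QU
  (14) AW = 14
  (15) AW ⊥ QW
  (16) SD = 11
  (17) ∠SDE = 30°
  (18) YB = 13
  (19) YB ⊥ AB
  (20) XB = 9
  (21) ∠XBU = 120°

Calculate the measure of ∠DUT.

Step 1: By the law of cosines on triangle UDT: UT² = 12² + 12² − 2·12·12·cos(90°) = 288, so UT = 12·√2.
Step 2: By the inverse law of cosines on triangle DUT: cos(∠DUT) = (12² + (12·√2)² − 12²) / (2·12·12·√2) = 288/407.29 = 0.7071, so ∠DUT = 45°.

Therefore, the measure of angle ∠DUT = 45°.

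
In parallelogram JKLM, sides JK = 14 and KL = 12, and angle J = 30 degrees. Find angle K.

In a parallelogram, consecutive angles are supplementary (sum to 180°).
angle K = 180 - angle J
angle K = 180 - 30
angle K = 150 degrees

150 degrees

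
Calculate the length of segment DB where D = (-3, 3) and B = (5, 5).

The horizontal distance is |5 - -3| = 8 and the vertical distance is |5 - 3| = 2.
By the Pythagorean theorem, d = sqrt(8^2 + 2^2) = sqrt(68) = 2*sqrt(17).

2*sqrt(17)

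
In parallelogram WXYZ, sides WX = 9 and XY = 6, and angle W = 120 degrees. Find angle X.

Opposite sides of a parallelogram are parallel, so consecutive angles form co-interior angles on a transversal.
Co-interior angles sum to 180°, giving angle X = 180 - 120 = 60 degrees.

60 degrees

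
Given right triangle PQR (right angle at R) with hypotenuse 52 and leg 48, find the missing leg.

By the Pythagorean theorem: QR^2 = PQ^2 - PR^2
QR^2 = 52^2 - 48^2 = 2704 - 2304 = 400
QR = sqrt(400) = 20

20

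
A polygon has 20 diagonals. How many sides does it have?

Using d = n(n - 3)/2, we solve 20 = n(n - 3)/2.
So n(n - 3) = 40.
Testing n = 8: 8 * 5 = 40 = 40. Correct.
The polygon has 8 sides.

8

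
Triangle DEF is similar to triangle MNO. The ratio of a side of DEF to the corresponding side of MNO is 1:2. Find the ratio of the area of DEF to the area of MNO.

The ratio of areas of similar triangles equals the square of the side ratio.
Side ratio = 1:2
Area ratio = (1/2)^2 = 1/4 = 1:4

1:4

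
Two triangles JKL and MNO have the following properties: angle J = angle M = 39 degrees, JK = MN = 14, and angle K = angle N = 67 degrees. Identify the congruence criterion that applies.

The given information matches ASA: Two pairs of corresponding angles and the included side are equal (Angle-Side-Angle).

ASA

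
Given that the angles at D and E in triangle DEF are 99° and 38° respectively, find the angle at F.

The interior angles sum to 180°: angle F = 180 - 99 - 38 = 43°.
The triangle is obtuse (angles 99°, 38°, 43°).

43 degrees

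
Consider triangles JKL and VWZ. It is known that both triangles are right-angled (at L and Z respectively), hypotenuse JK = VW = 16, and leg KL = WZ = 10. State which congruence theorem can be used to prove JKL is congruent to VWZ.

The given information matches HL: The hypotenuse and one leg of two right triangles are equal (Hypotenuse-Leg).

HL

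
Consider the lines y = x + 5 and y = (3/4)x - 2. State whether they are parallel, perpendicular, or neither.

Slope of line 1: m1 = 1
Slope of line 2: m2 = 3/4
For parallel lines we need equal slopes: 1 != 3/4.
For perpendicular lines we need m1*m2 = -1: (1)(3/4) = 3/4 != -1.
Since neither condition holds, the lines are neither parallel nor perpendicular.

Neither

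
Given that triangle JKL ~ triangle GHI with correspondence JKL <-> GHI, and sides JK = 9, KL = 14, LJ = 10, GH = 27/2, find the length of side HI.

k = 27/2/9 = 3/2. HI = 3/2 * 14 = 21.

21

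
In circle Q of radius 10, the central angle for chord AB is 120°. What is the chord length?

Chord = 2(10) sin(60°) = 10*sqrt(3)

10*sqrt(3)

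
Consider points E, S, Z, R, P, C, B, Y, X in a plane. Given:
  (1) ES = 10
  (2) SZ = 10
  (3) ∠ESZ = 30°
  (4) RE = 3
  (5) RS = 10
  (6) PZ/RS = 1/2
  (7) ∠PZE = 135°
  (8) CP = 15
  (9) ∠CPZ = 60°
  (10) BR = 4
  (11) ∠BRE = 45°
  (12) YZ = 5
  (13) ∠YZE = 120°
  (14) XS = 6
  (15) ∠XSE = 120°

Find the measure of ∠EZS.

Step 1: By the law of cosines on triangle ZSE: ZE² = 10² + 10² − 2·10·10·cos(30°) = 26.79, so ZE ≈ 5.18.
Step 2: By the inverse law of cosines on triangle EZS: cos(∠EZS) = (5.18² + 10² − 10²) / (2·5.18·10) = 26.79/103.53 = 0.2588, so ∠EZS = 75°.

Therefore, the measure of angle ∠EZS = 75°.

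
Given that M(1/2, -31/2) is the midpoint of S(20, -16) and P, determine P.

Using the midpoint formula: M = ((x1 + x2)/2, (y1 + y2)/2)
We know M = (1/2, -31/2) and S = (20, -16)
For x: 1/2 = (20 + x2)/2, so x2 = 2*1/2 - 20 = -19
For y: -31/2 = (-16 + y2)/2, so y2 = 2*-31/2 - -16 = -15
P = (-19, -15)

(-19, -15)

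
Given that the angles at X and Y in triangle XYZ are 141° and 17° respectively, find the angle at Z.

The interior angles sum to 180°: angle Z = 180 - 141 - 17 = 22°.
The triangle is obtuse (angles 141°, 17°, 22°).

22 degrees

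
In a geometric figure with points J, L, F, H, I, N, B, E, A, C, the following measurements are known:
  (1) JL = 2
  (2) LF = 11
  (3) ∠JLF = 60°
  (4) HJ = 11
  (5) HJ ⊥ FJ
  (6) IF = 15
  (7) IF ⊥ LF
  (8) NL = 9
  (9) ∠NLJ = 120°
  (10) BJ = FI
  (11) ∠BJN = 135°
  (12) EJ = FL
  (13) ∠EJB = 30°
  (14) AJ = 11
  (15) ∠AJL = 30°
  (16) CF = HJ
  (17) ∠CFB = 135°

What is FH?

Step 1: By the law of cosines on triangle JLF: JF² = 2² + 11² − 2·2·11·cos(60°) = 103, so JF = √103.
Step 2: By the law of cosines on triangle FJH: FH² = √103² + 11² − 2·√103·11·cos(90°) = 224, so FH = 4·√14.

Therefore, the length of FH = 4·√14.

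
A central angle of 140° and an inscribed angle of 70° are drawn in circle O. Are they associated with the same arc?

By the inscribed angle theorem, if both angles subtend the same arc, the inscribed angle must be half the central angle.
Half of 140° = 70°, which equals the given inscribed angle of 70°.
Therefore, yes, they correspond to the same arc.

Yes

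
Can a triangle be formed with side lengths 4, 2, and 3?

Sort the sides: 2, 3, 4.
It suffices to check that the sum of the two smallest exceeds the largest:
2 + 3 = 5 > 4. ✓
Yes, a valid triangle can be formed.

Yes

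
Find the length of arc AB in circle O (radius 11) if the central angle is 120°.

Arc length = 2π(11)(1/3) = 22*pi/3

22*pi/3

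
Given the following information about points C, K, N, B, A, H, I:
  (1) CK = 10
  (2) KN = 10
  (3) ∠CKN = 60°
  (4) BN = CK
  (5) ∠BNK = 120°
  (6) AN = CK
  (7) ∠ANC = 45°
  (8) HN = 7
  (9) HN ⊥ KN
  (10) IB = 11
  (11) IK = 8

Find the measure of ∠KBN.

From the given relations: BN = CK = 10.
Step 1: By the law of cosines on triangle BNK: BK² = 10² + 10² − 2·10·10·cos(120°) = 300, so BK = 10·√3.
Step 2: By the inverse law of cosines on triangle KBN: cos(∠KBN) = ((10·√3)² + 10² − 10²) / (2·10·√3·10) = 300/346.41 = 0.866, so ∠KBN = 30°.

Therefore, the measure of angle ∠KBN = 30°.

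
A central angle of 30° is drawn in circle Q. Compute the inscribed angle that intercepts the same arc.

By the inscribed angle theorem, the inscribed angle is half the central angle.
Inscribed angle = 30° / 2 = 15°

15°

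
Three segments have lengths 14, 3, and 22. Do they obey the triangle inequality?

Check the triangle inequality: 14 + 3 = 17 ≤ 22.
Since the sum of two sides does not exceed the third, no triangle can be formed.

No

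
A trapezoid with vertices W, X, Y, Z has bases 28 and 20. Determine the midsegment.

The midsegment of a trapezoid = (base1 + base2) / 2
midsegment = (28 + 20) / 2
midsegment = 48 / 2
midsegment = 24

24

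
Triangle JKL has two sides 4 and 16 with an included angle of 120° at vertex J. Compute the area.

Area = (1/2) * JK * JL * sin(J)
Area = (1/2) * 4 * 16 * sin(120°)
Area = (1/2) * 4 * 16 * sqrt(3)/2
Area = 16*sqrt(3)

16*sqrt(3)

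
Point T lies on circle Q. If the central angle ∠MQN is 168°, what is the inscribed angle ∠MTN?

An inscribed angle intercepts an arc from a point on the circle, while the central angle intercepts the same arc from the center.
The inscribed angle is always half the central angle: 168° / 2 = 84°.

84°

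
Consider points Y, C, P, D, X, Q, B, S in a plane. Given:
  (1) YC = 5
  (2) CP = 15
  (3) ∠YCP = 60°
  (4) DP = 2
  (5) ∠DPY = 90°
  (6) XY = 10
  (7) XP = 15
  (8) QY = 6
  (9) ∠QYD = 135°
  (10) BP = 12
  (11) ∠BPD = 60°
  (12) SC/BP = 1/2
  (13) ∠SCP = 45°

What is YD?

Step 1: By the law of cosines on triangle PCY: PY² = 15² + 5² − 2·15·5·cos(60°) = 175, so PY = 5·√7.
Step 2: By the law of cosines on triangle YPD: YD² = (5·√7)² + 2² − 2·5·√7·2·cos(90°) = 179, so YD = √179.

Therefore, the length of YD = √179.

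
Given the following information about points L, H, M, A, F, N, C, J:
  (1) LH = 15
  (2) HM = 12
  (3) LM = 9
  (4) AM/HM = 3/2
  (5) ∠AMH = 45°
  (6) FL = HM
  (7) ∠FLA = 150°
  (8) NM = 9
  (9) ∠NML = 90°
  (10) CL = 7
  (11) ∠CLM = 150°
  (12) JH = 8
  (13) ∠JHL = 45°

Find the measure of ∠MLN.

Step 1: By the law of cosines on triangle LMN: LN² = 9² + 9² − 2·9·9·cos(90°) = 162, so LN = 9·√2.
Step 2: By the inverse law of cosines on triangle MLN: cos(∠MLN) = (9² + (9·√2)² − 9²) / (2·9·9·√2) = 162/229.1 = 0.7071, so ∠MLN = 45°.

Therefore, the measure of angle ∠MLN = 45°.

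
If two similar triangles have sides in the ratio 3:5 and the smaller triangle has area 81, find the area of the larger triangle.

For similar figures, the area ratio equals the square of the side ratio.
Side ratio (the smaller triangle to the larger triangle) = 3:5, so area ratio = 3^2:5^2 = 9:25.
If the area of the smaller triangle is 81, then the area of the larger triangle = 81 * (25/9) = 225.

225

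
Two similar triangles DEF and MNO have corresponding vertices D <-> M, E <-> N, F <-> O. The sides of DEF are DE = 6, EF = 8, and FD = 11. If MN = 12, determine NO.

k = 12/6 = 2. NO = 2 * 8 = 16.

16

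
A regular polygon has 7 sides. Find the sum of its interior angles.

The sum of interior angles of an n-sided polygon is (n - 2) * 180.
For n = 7: (7 - 2) * 180 = 5 * 180 = 900 degrees.

900 degrees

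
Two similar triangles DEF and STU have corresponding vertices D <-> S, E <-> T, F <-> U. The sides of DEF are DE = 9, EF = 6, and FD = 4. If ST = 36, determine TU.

Similar triangles have proportional sides. Setting up the proportion:
ST / DE = TU / EF
36 / 9 = TU / 6
TU = 6 * 36 / 9 = 24.

24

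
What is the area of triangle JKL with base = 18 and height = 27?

Area = (1/2)(18)(27) = 243

243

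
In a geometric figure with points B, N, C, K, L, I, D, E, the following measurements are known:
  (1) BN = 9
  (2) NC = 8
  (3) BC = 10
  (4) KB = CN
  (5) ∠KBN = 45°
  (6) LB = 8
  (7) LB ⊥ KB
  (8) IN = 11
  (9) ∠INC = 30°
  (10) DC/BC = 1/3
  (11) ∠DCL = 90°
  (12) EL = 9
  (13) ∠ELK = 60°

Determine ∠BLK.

From the given relations: KB = CN = 8.
Step 1: By the law of cosines on triangle LBK: LK² = 8² + 8² − 2·8·8·cos(90°) = 128, so LK = 8·√2.
Step 2: By the inverse law of cosines on triangle BLK: cos(∠BLK) = (8² + (8·√2)² − 8²) / (2·8·8·√2) = 128/181.02 = 0.7071, so ∠BLK = 45°.

Therefore, the measure of angle ∠BLK = 45°.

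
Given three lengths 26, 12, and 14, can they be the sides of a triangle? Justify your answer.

Check the triangle inequality: 12 + 14 = 26 ≤ 26.
Since the sum of two sides does not exceed the third, no triangle can be formed.

No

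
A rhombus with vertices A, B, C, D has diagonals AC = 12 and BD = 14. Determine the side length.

The diagonals of a rhombus bisect each other at right angles.
Half-diagonals: 12/2 = 6 and 14/2 = 7
side = sqrt(6^2 + 7^2)
side = sqrt(36 + 49)
side = sqrt(85)

sqrt(85)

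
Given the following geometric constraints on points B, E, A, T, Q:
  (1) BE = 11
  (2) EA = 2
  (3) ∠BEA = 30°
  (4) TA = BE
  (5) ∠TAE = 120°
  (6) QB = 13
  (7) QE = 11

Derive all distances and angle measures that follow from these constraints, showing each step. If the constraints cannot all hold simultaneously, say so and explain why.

The constraints are consistent.

From the given relations:
  TA = BE = 11

Step 1: From BE = 11, EA = 2, and ∠BEA = 30°, by the law of cosines:
  BA² = BE² + EA² - 2·BE·EA·cos(30°) = 121 + 4 - 38.11 = 86.89
  BA ≈ 9.32

Step 2: From EA = 2, AT = 11, and ∠EAT = 120°, by the law of cosines:
  ET² = EA² + AT² - 2·EA·AT·cos(120°) = 4 + 121 + 22 = 147
  ET = 7·√3

Step 3: From BE = 11, BQ = 13, EQ = 11, by the inverse law of cosines:
  cos(∠EBQ) = (BE² + BQ² - EQ²) / (2·BE·BQ)
  ∠EBQ = 53.78°

Step 4: From EB = 11, EQ = 11, BQ = 13, by the inverse law of cosines:
  cos(∠BEQ) = (EB² + EQ² - BQ²) / (2·EB·EQ)
  ∠BEQ = 72.44°

Step 5: From QB = 13, QE = 11, BE = 11, by the inverse law of cosines:
  cos(∠BQE) = (QB² + QE² - BE²) / (2·QB·QE)
  ∠BQE = 53.78°

Step 6: From BA = 9.32, BE = 11, AE = 2, by the inverse law of cosines:
  cos(∠ABE) = (BA² + BE² - AE²) / (2·BA·BE)
  ∠ABE = 6.16°

Step 7: From EA = 2, ET = 7·√3, AT = 11, by the inverse law of cosines:
  cos(∠AET) = (EA² + ET² - AT²) / (2·EA·ET)
  ∠AET = 51.79°

Step 8: From AB = 9.32, AE = 2, BE = 11, by the inverse law of cosines:
  cos(∠BAE) = (AB² + AE² - BE²) / (2·AB·AE)
  ∠BAE = 143.84°

Step 9: From TA = 11, TE = 7·√3, AE = 2, by the inverse law of cosines:
  cos(∠ATE) = (TA² + TE² - AE²) / (2·TA·TE)
  ∠ATE = 8.21°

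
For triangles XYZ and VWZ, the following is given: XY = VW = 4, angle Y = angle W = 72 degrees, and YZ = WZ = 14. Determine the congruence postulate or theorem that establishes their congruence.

The given information provides:
XY = VW = 4, angle Y = angle W = 72 degrees, and YZ = WZ = 14
This matches the SAS congruence theorem.
Two pairs of corresponding sides and the included angle are equal (Side-Angle-Side).

SAS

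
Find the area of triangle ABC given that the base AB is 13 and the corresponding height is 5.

Area = (1/2)(13)(5) = 65/2

65/2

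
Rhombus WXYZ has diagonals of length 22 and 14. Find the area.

The diagonals of a rhombus divide it into four right triangles.
Each triangle has legs 22/ 2 = 11 and 14/2 = 7, so each has area (1/2)*11*7 = 77/2.
Four such triangles give total area = (d1 * d2) / 2 = 154.

154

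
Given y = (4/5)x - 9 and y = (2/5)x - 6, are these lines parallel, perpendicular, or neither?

Slope of line 1: m1 = 4/5
Slope of line 2: m2 = 2/5
For parallel lines we need equal slopes: 4/5 != 2/5.
For perpendicular lines we need m1*m2 = -1: (4/5)(2/5) = 8/25 != -1.
Since neither condition holds, the lines are neither parallel nor perpendicular.

Neither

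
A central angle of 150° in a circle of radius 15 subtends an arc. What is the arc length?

Arc length = 2πr × θ/360
= 2π × 15 × 5/12
= 25*pi/2

25*pi/2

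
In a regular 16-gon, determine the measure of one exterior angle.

Each exterior angle of a regular n-gon is 360 / n.
For n = 16: 360 / 16 = 45/2 degrees.

45/2 degrees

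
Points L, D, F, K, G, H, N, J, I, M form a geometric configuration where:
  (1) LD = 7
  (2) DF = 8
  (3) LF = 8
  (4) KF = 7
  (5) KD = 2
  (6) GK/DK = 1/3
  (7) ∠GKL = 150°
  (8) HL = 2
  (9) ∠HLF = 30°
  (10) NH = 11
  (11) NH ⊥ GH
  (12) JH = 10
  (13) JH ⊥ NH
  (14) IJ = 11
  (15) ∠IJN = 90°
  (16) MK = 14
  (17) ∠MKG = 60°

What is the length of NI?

Step 1: By the law of cosines on triangle JHN: JN² = 10² + 11² − 2·10·11·cos(90°) = 221, so JN ≈ 14.87.
Step 2: By the law of cosines on triangle NJI: NI² = 14.87² + 11² − 2·14.87·11·cos(90°) = 342, so NI = 3·√38.

Therefore, the length of NI = 3·√38.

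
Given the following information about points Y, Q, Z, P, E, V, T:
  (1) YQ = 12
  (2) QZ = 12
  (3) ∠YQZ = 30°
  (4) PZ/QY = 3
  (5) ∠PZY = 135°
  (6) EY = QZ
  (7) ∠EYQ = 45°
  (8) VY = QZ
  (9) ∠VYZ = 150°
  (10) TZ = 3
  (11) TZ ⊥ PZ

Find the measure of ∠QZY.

Step 1: By the law of cosines on triangle ZQY: ZY² = 12² + 12² − 2·12·12·cos(30°) = 38.58, so ZY ≈ 6.21.
Step 2: By the inverse law of cosines on triangle QZY: cos(∠QZY) = (12² + 6.21² − 12²) / (2·12·6.21) = 38.58/149.08 = 0.2588, so ∠QZY = 75°.

Therefore, the measure of angle ∠QZY = 75°.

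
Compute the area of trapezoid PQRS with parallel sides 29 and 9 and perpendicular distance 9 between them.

A trapezoid's area equals the midsegment times the height.
The midsegment is (29 + 9) / 2 = 19.
Area = 19 * 9 = 171.

171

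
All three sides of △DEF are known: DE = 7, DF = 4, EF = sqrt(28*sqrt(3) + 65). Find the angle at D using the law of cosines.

By the inverse law of cosines: cos(D) = (DE² + DF² - EF²) / (2 × DE × DF)
cos(D) = (7² + 4² - (sqrt(28*sqrt(3) + 65))²) / (2 × 7 × 4)
cos(D) = (49 + 16 - (28*sqrt(3) + 65)) / 56
cos(D) = -sqrt(3)/2
D = arccos(-sqrt(3)/2) = 150°

150°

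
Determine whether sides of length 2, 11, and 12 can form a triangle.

Sort the sides: 2, 11, 12.
It suffices to check that the sum of the two smallest exceeds the largest:
2 + 11 = 13 > 12. ✓
Yes, a valid triangle can be formed.

Yes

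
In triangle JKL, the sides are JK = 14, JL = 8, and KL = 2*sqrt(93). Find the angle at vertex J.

When all three sides of a triangle are known, the law of cosines can be rearranged to find any angle.
cos(C) = (a² + b² - c²) / (2ab) gives cos(J) = -1/2.
Taking the inverse cosine: J = 120°.

120°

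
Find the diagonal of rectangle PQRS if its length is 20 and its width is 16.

Using the Pythagorean theorem:
d² = 20² + 16² = 400 + 256 = 656
d = sqrt(656) = 4*sqrt(41)

4*sqrt(41)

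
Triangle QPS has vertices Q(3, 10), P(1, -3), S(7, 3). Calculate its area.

The Shoelace formula computes the area from vertex coordinates by summing cross products.
For vertices (3,10), (1,-3), (7,3):
Signed sum = 3*-3 - 1*10 + 1*3 - 7*-3 + 7*10 - 3*3
= -19 + 24 + 61 = 66
Area = (1/2)|66| = 33.

33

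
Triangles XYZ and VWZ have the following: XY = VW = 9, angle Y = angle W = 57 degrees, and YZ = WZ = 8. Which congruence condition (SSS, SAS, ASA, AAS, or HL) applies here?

Consider the given information: XY = VW = 9, angle Y = angle W = 57 degrees, and YZ = WZ = 8
This is not SSS or ASA: SSS requires all three pairs of sides, but we don't have that. ASA requires two angles and the side between them.
The correct criterion is SAS. Two pairs of corresponding sides and the included angle are equal (Side-Angle-Side).

SAS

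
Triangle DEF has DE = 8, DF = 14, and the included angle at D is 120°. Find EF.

Law of cosines: EF^2 = 8^2 + 14^2 - 2(8)(14)cos(120°) = 372, so EF = 2*sqrt(93).

2*sqrt(93)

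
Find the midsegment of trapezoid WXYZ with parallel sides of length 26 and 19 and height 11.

The midsegment (median) of a trapezoid connects the midpoints of the non-parallel sides.
Its length is the average of the two bases: (26 + 19) / 2 = 45/2.

45/2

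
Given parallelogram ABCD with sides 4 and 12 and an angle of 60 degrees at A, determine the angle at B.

Opposite sides of a parallelogram are parallel, so consecutive angles form co-interior angles on a transversal.
Co-interior angles sum to 180°, giving angle B = 180 - 60 = 120 degrees.

120 degrees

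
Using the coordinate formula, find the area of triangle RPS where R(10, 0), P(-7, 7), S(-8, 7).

Using the Shoelace formula for a triangle:
Area = (1/2)|x0(y1 - y2) + x1(y2 - y0) + x2(y0 - y1)|
Area = (1/2)|10(7 - 7) + -7(7 - 0) + -8(0 - 7)|
Area = (1/2)|0 + -49 + 56|
Area = (1/2)|7|
Area = (1/2)(7)
Area = 7/2

7/2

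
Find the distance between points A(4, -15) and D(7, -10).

d = sqrt((3)^2 + (5)^2) = sqrt(34)

sqrt(34)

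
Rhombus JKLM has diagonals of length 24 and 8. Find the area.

Area = (24 * 8) / 2 = 192 / 2 = 96

96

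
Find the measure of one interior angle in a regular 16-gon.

Each interior angle of a regular n-gon is (n - 2) * 180 / n.
For n = 16: (16 - 2) * 180 / 16 = 2520/16 = 315/2 degrees.

315/2 degrees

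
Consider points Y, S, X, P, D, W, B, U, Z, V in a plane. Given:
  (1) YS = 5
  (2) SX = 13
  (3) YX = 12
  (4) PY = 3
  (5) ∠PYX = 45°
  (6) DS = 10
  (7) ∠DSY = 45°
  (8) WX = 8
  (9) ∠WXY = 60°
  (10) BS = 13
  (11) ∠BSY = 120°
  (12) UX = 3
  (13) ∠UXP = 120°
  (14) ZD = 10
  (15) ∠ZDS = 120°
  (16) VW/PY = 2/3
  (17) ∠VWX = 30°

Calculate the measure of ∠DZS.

Step 1: By the law of cosines on triangle ZDS: ZS² = 10² + 10² − 2·10·10·cos(120°) = 300, so ZS = 10·√3.
Step 2: By the inverse law of cosines on triangle DZS: cos(∠DZS) = (10² + (10·√3)² − 10²) / (2·10·10·√3) = 300/346.41 = 0.866, so ∠DZS = 30°.

Therefore, the measure of angle ∠DZS = 30°.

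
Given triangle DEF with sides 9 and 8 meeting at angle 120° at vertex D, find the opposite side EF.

By the law of cosines: EF^2 = DE^2 + DF^2 - 2*DE*DF*cos(D)
EF^2 = 9^2 + 8^2 - 2*9*8*cos(120°)
EF^2 = 81 + 64 - 144*(-1/2)
EF^2 = 217
EF = sqrt(217)

sqrt(217)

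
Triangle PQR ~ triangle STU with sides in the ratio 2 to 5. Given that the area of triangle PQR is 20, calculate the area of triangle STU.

The ratio of areas of similar triangles = (side ratio)^2.
Side ratio = 2:5, so area ratio = 4:25.
Area of STU / Area of PQR = 25/4
Area of STU = 20 * 25/4 = 125

125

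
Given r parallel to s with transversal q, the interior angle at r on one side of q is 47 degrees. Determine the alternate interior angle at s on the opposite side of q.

Alternate interior angles lie on opposite sides of the transversal, between the parallel lines.
By the alternate interior angle theorem, they are equal: 47 degrees.

47 degrees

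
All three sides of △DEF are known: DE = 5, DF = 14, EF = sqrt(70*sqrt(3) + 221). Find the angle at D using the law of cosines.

cos(D) = (5² + 14² - (sqrt(70*sqrt(3) + 221))²) / (2 × 5 × 14) = -sqrt(3)/2, so D = arccos(-sqrt(3)/2) = 150°.

150°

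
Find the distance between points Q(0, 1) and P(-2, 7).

d = sqrt((-2 - 0)^2 + (7 - 1)^2)
d = sqrt(-2^2 + 6^2)
d = sqrt(4 + 36)
d = sqrt(40) = 2*sqrt(10)

2*sqrt(10)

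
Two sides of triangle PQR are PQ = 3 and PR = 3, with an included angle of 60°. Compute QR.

When two sides and the included angle are known, the law of cosines gives the third side.
c^2 = a^2 + b^2 - 2ab cos(C) generalizes the Pythagorean theorem to non-right triangles.
Here: QR^2 = 9 + 9 - 18*(1/2) = 9
QR = 3

3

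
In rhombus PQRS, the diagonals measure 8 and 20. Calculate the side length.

In a rhombus, the diagonals bisect each other perpendicularly, creating four congruent right triangles.
Each triangle has legs 4 (half of 8) and 10 (half of 20).
The hypotenuse of each right triangle is a side of the rhombus:
side = sqrt(4^2 + 10^2) = sqrt(116) = 2*sqrt(29)

2*sqrt(29)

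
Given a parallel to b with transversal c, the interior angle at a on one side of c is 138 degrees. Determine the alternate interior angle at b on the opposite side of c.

Alternate interior angles are equal: 138 degrees.

138 degrees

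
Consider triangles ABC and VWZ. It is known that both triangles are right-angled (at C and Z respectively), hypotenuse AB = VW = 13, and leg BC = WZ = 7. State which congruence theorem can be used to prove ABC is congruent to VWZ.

The given information matches HL: The hypotenuse and one leg of two right triangles are equal (Hypotenuse-Leg).

HL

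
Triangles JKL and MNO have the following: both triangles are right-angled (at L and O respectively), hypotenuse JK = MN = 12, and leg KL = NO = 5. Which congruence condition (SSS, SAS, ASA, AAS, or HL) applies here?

The given information provides:
both triangles are right-angled (at L and O respectively), hypotenuse JK = MN = 12, and leg KL = NO = 5
This matches the HL congruence theorem.
The hypotenuse and one leg of two right triangles are equal (Hypotenuse-Leg).

HL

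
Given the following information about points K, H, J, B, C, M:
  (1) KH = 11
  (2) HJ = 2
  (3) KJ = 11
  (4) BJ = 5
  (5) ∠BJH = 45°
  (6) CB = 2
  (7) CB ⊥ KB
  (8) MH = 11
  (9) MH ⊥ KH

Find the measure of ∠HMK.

Step 1: By the law of cosines on triangle MHK: MK² = 11² + 11² − 2·11·11·cos(90°) = 242, so MK = 11·√2.
Step 2: By the inverse law of cosines on triangle HMK: cos(∠HMK) = (11² + (11·√2)² − 11²) / (2·11·11·√2) = 242/342.24 = 0.7071, so ∠HMK = 45°.

Therefore, the measure of angle ∠HMK = 45°.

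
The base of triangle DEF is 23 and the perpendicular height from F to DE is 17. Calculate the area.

Area = (1/2)(23)(17) = 391/2

391/2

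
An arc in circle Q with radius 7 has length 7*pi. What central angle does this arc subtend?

θ = 360 × 7*pi / (2π × 7) = 180° (rearranging arc length formula).

180°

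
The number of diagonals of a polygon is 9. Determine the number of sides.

Using d = n(n - 3)/2, we solve 9 = n(n - 3)/2.
So n(n - 3) = 18.
Testing n = 6: 6 * 3 = 18 = 18. Correct.
The polygon has 6 sides.

6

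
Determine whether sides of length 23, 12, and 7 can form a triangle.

Check the triangle inequality: 12 + 7 = 19 ≤ 23.
Since the sum of two sides does not exceed the third, no triangle can be formed.

No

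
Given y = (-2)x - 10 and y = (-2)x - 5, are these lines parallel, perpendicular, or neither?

Slope of line 1: m1 = -2
Slope of line 2: m2 = -2
Two lines are parallel if and only if they have equal slopes (or both are vertical).
Here m1 = m2 = -2, confirming the lines are parallel.

Parallel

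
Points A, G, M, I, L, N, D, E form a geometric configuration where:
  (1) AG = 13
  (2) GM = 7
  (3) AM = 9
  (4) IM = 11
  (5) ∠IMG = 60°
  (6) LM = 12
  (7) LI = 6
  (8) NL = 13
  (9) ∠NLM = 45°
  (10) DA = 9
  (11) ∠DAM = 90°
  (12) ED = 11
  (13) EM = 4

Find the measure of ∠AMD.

Step 1: By the law of cosines on triangle MAD: MD² = 9² + 9² − 2·9·9·cos(90°) = 162, so MD = 9·√2.
Step 2: By the inverse law of cosines on triangle AMD: cos(∠AMD) = (9² + (9·√2)² − 9²) / (2·9·9·√2) = 162/229.1 = 0.7071, so ∠AMD = 45°.

Therefore, the measure of angle ∠AMD = 45°.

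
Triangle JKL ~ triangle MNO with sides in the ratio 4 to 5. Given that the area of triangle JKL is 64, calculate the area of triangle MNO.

The ratio of areas of similar triangles = (side ratio)^2.
Side ratio = 4:5, so area ratio = 16:25.
Area of MNO / Area of JKL = 25/16
Area of MNO = 64 * 25/16 = 100

100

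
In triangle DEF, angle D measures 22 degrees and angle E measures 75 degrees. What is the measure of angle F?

angle F = 180 - 22 - 75 = 83 degrees.

83 degrees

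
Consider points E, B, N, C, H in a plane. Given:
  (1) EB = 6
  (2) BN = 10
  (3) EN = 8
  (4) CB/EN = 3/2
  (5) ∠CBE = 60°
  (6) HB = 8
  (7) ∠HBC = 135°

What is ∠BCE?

From the given relations: CB = 3/2·EN = 3/2·8 = 12.
Step 1: By the law of cosines on triangle CBE: CE² = 12² + 6² − 2·12·6·cos(60°) = 108, so CE = 6·√3.
Step 2: By the inverse law of cosines on triangle BCE: cos(∠BCE) = (12² + (6·√3)² − 6²) / (2·12·6·√3) = 216/249.42 = 0.866, so ∠BCE = 30°.

Therefore, the measure of angle ∠BCE = 30°.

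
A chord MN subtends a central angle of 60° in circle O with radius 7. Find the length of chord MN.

Chord length = 2r sin(θ/2)
= 2 × 7 × sin(60°/2)
= 2 × 7 × sin(30°)
= 7

7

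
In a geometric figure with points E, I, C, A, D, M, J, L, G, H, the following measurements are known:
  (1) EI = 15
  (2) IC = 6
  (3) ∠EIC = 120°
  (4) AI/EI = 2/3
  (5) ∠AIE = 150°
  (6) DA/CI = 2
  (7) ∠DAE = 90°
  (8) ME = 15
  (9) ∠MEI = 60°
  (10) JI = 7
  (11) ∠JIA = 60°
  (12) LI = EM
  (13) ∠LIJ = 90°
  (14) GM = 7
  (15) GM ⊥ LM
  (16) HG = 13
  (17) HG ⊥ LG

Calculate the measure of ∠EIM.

Step 1: By the law of cosines on triangle IEM: IM² = 15² + 15² − 2·15·15·cos(60°) = 225, so IM = 15.
Step 2: By the inverse law of cosines on triangle EIM: cos(∠EIM) = (15² + 15² − 15²) / (2·15·15) = 225/450 = 0.5, so ∠EIM = 60°.

Therefore, the measure of angle ∠EIM = 60°.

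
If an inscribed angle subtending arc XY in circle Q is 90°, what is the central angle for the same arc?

The inscribed angle theorem states that a central angle is always twice any inscribed angle that subtends the same arc.
Since the inscribed angle is 90°, the central angle = 2 × 90° = 180°.

180°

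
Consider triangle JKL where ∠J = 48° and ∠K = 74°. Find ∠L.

angle L = 180 - 48 - 74 = 58 degrees.

58 degrees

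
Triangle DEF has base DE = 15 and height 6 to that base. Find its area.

A triangle's area is half the area of a rectangle with the same base and height.
Area = (1/2) * 15 * 6 = 45.

45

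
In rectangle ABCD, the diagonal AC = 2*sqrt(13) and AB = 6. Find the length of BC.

The diagonal of a rectangle forms a right triangle with the two sides.
Rearranging the Pythagorean theorem: missing side = sqrt(d^2 - known^2).
= sqrt(52 - 36) = sqrt(16) = 4.

4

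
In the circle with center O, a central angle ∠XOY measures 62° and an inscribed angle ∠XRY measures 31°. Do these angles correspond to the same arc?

By the inscribed angle theorem, if both angles subtend the same arc, the inscribed angle must be half the central angle.
Half of 62° = 31°, which equals the given inscribed angle of 31°.
Therefore, yes, they correspond to the same arc.

Yes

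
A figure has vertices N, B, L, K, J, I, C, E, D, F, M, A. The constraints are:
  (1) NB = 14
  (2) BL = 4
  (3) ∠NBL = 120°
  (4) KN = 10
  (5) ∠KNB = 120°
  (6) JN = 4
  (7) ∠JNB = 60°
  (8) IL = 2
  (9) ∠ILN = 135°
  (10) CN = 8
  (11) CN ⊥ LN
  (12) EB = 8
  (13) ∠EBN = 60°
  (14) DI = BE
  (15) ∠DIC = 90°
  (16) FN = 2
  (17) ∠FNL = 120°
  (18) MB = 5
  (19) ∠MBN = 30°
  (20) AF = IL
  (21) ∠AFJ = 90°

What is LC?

Step 1: By the law of cosines on triangle LBN: LN² = 4² + 14² − 2·4·14·cos(120°) = 268, so LN = 2·√67.
Step 2: By the law of cosines on triangle LNC: LC² = (2·√67)² + 8² − 2·2·√67·8·cos(90°) = 332, so LC = 2·√83.

Therefore, the length of LC = 2·√83.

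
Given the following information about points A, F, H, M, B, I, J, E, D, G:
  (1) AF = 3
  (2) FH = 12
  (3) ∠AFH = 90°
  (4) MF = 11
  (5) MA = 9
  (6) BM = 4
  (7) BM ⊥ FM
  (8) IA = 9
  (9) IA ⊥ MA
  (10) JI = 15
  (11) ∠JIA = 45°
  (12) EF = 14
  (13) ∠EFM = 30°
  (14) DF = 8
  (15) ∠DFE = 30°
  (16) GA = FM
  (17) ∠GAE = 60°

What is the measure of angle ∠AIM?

Step 1: By the law of cosines on triangle IAM: IM² = 9² + 9² − 2·9·9·cos(90°) = 162, so IM = 9·√2.
Step 2: By the inverse law of cosines on triangle AIM: cos(∠AIM) = (9² + (9·√2)² − 9²) / (2·9·9·√2) = 162/229.1 = 0.7071, so ∠AIM = 45°.

Therefore, the measure of angle ∠AIM = 45°.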